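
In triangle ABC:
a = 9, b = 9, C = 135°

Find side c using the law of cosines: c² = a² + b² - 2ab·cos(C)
c² = 9² + 9² − 2·9·9·cos(135°)
cos(135°) ≈ -0.707107
c² ≈ 81 + 81 − 162·(-0.707107) ≈ 162 + 114.551 ≈ 276.551
c ≈ √276.551 ≈ 16.6298

c = 16.63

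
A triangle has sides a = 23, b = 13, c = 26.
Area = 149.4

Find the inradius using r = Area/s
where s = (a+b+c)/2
s = (23 + 13 + 26)/2 = 62/2 = 31
r = Area/s = 149.4/31 ≈ 4.81935

r = 4.819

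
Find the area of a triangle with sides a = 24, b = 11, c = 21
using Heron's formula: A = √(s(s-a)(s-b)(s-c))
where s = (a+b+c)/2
s = (24 + 11 + 21)/2 = 56/2 = 28
s − a = 4, s − b = 17, s − c = 7
s(s−a)(s−b)(s−c) = 28·4·17·7 = 13328
Area = √13328 ≈ 115.447

s = 28.0, Area = 115.4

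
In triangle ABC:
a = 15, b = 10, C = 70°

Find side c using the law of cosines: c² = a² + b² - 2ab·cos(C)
c² = 15² + 10² − 2·15·10·cos(70°)
cos(70°) ≈ 0.34202
c² ≈ 225 + 100 − 300·(0.34202) ≈ 325 − 102.606 ≈ 222.394
c ≈ √222.394 ≈ 14.9129

c = 14.91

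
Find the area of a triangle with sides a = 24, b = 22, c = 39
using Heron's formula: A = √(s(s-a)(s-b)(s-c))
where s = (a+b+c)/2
s = (24 + 22 + 39)/2 = 85/2 = 42.5
s − a = 18.5, s − b = 20.5, s − c = 3.5
s(s−a)(s−b)(s−c) = 42.5·18.5·20.5·3.5 = 56413.4375
Area = √56413.4375 ≈ 237.515

s = 42.5, Area = 237.5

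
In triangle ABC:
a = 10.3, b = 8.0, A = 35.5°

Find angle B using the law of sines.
a/sin(A) = b/sin(B)  ⇒  sin(B) = b·sin(A)/a = 8.0·sin(35.5°)/10.3
sin(35.5°) ≈ 0.580703
sin(B) ≈ 8.0·0.580703/10.3 ≈ 4.64562/10.3 ≈ 0.451031
B = arcsin(0.451031) ≈ 26.8099°
(Since b ≤ a we need B ≤ A, so the obtuse alternative 180° − 26.8099° ≈ 153.19° is rejected.)

B = 26.81°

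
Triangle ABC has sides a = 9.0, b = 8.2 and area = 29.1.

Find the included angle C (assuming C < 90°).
Area = ½·a·b·sin(C)  ⇒  sin(C) = 2·Area/(a·b) = 2·29.1/(9.0·8.2) = 58.2/73.8 ≈ 0.788618
C = arcsin(0.788618) ≈ 52.0565° (taking the acute solution since C < 90°)

C = 52.06°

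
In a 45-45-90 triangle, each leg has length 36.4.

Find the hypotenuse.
In a 45-45-90 triangle the sides are in ratio 1 : 1 : √2, so hypotenuse = leg·√2.
Hypotenuse = 36.4·√2 ≈ 36.4·1.41421 ≈ 51.4774

Hypotenuse = 36.4√2 = 51.48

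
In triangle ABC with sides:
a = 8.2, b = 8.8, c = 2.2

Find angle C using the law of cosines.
c² = a² + b² − 2ab·cos(C)  ⇒  cos(C) = (a² + b² − c²)/(2ab)
cos(C) = (8.2² + 8.8² − 2.2²)/(2·8.2·8.8) = (67.24 + 77.44 − 4.84)/144.32 = 139.84/144.32 ≈ 0.968958
C = arccos(0.968958) ≈ 14.3134°

C = 14.31°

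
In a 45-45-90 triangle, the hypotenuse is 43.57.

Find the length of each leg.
In a 45-45-90 triangle hypotenuse = leg·√2, so leg = hypotenuse/√2.
Leg = 43.57/√2 ≈ 43.57/1.41421 ≈ 30.8086

Each leg = 30.81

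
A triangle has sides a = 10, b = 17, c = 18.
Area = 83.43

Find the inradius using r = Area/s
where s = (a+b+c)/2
s = (10 + 17 + 18)/2 = 45/2 = 22.5
r = Area/s = 83.43/22.5 ≈ 3.708

r = 3.708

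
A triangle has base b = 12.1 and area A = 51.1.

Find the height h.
A = ½·b·h  ⇒  h = 2A/b = 2·51.1/12.1 = 102.2/12.1 ≈ 8.44628

h = 8.446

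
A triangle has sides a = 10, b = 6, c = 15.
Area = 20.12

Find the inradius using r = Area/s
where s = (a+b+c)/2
s = (10 + 6 + 15)/2 = 31/2 = 15.5
r = Area/s = 20.12/15.5 ≈ 1.29806

r = 1.298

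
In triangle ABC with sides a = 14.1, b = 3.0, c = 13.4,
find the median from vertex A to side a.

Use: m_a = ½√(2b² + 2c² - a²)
m_a = ½√(2·3.0² + 2·13.4² − 14.1²) = ½√(2·9 + 2·179.56 − 198.81) = ½√(18 + 359.12 − 198.81) = ½√178.31
√178.31 ≈ 13.3533, so m_a ≈ 6.67664

m_a = 6.677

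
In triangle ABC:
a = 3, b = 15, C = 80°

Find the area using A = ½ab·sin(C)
A = ½·a·b·sin(C) = ½·3·15·sin(80°)
sin(80°) ≈ 0.984808
A ≈ ½·45·0.984808 = 22.5·0.984808 ≈ 22.1582

Area = 22.16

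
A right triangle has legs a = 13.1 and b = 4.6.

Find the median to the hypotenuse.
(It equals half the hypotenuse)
Hypotenuse c = √(a² + b²) = √(171.61 + 21.16) = √192.77 ≈ 13.8842
Median to hypotenuse = c/2 ≈ 13.8842/2 ≈ 6.94208

Median = 6.942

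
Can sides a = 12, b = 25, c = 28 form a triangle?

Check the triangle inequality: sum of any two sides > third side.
a + b vs c: 12 + 25 = 37 > 28  ✓
a + c vs b: 12 + 28 = 40 > 25  ✓
b + c vs a: 25 + 28 = 53 > 12  ✓

Yes, triangle inequality satisfied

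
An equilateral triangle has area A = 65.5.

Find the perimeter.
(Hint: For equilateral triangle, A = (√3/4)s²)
A = (√3/4)s²  ⇒  s² = 4A/√3 = 4·65.5/√3 = 262/1.73205 ≈ 151.266
s ≈ √151.266 ≈ 12.299
Perimeter = 3s ≈ 3·12.299 ≈ 36.897

Perimeter = 36.9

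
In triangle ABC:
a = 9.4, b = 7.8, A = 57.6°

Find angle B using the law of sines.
a/sin(A) = b/sin(B)  ⇒  sin(B) = b·sin(A)/a = 7.8·sin(57.6°)/9.4
sin(57.6°) ≈ 0.844328
sin(B) ≈ 7.8·0.844328/9.4 ≈ 6.58576/9.4 ≈ 0.700613
B = arcsin(0.700613) ≈ 44.4762°
(Since b ≤ a we need B ≤ A, so the obtuse alternative 180° − 44.4762° ≈ 135.524° is rejected.)

B = 44.48°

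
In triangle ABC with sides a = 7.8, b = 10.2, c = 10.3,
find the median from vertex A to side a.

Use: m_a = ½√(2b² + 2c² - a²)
m_a = ½√(2·10.2² + 2·10.3² − 7.8²) = ½√(2·104.04 + 2·106.09 − 60.84) = ½√(208.08 + 212.18 − 60.84) = ½√359.42
√359.42 ≈ 18.9584, so m_a ≈ 9.47919

m_a = 9.479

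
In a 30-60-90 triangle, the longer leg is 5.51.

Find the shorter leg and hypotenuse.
In a 30-60-90 triangle the sides are in ratio 1 : √3 : 2, so short leg = long leg/√3 and hypotenuse = 2·(short leg).
Short leg = 5.51/√3 ≈ 5.51/1.73205 ≈ 3.1812
Hypotenuse = 2·3.1812 ≈ 6.3624

Short leg = 3.181, Hypotenuse = 6.362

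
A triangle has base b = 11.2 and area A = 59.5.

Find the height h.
A = ½·b·h  ⇒  h = 2A/b = 2·59.5/11.2 = 119/11.2 ≈ 10.625

h = 10.62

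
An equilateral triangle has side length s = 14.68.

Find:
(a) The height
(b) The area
(a) The height splits the triangle into two 30-60-90 halves: h = s·√3/2 = 14.68·1.73205/2 ≈ 25.4265/2 ≈ 12.7133
(b) Area = (√3/4)·s² = (√3/4)·14.68² = (√3/4)·215.5024 ≈ 0.433013·215.5024 ≈ 93.3153

Height = 12.71, Area = 93.32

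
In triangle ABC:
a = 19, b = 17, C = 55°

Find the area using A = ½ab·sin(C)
A = ½·a·b·sin(C) = ½·19·17·sin(55°)
sin(55°) ≈ 0.819152
A ≈ ½·323·0.819152 = 161.5·0.819152 ≈ 132.293

Area = 132.3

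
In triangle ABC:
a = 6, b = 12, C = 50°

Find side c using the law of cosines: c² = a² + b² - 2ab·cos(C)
c² = 6² + 12² − 2·6·12·cos(50°)
cos(50°) ≈ 0.642788
c² ≈ 36 + 144 − 144·(0.642788) ≈ 180 − 92.5614 ≈ 87.4386
c ≈ √87.4386 ≈ 9.35086

c = 9.351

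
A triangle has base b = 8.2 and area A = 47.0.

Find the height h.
A = ½·b·h  ⇒  h = 2A/b = 2·47.0/8.2 = 94/8.2 ≈ 11.4634

h = 11.46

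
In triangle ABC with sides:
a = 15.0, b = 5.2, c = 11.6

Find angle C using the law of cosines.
c² = a² + b² − 2ab·cos(C)  ⇒  cos(C) = (a² + b² − c²)/(2ab)
cos(C) = (15.0² + 5.2² − 11.6²)/(2·15.0·5.2) = (225 + 27.04 − 134.56)/156 = 117.48/156 ≈ 0.753077
C = arccos(0.753077) ≈ 41.1424°

C = 41.14°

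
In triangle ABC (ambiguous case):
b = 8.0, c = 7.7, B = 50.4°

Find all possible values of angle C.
b/sin(B) = c/sin(C)  ⇒  sin(C) = c·sin(B)/b = 7.7·sin(50.4°)/8.0
sin(50.4°) ≈ 0.770513
sin(C) ≈ 7.7·0.770513/8.0 ≈ 5.93295/8.0 ≈ 0.741619
Candidate 1: C₁ = arcsin(0.741619) ≈ 47.8695°  →  A = 180° − 50.4° − 47.8695° ≈ 81.7305° > 0, valid
Candidate 2: C₂ = 180° − C₁ ≈ 132.13°  →  A = 180° − 50.4° − 132.13° ≈ -2.5305° ≤ 0, not a valid triangle

C = 47.87° (one solution)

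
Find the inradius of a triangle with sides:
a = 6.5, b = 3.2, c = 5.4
r = Area/s where s is the semi-perimeter.
s = (6.5 + 3.2 + 5.4)/2 = 15.1/2 = 7.55
Area = √(s(s−a)(s−b)(s−c)) = √(7.55·1.05·4.35·2.15) ≈ √74.1419 ≈ 8.61057
r ≈ 8.61057/7.55 ≈ 1.14047

r = 1.14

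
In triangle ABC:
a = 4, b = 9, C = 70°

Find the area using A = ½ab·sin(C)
A = ½·a·b·sin(C) = ½·4·9·sin(70°)
sin(70°) ≈ 0.939693
A ≈ ½·36·0.939693 = 18·0.939693 ≈ 16.9145

Area = 16.91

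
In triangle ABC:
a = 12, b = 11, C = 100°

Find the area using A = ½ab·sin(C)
A = ½·a·b·sin(C) = ½·12·11·sin(100°)
sin(100°) ≈ 0.984808
A ≈ ½·132·0.984808 = 66·0.984808 ≈ 64.9973

Area = 65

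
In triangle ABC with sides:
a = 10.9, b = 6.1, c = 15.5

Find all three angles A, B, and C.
Law of cosines for each angle (a² = 118.81, b² = 37.21, c² = 240.25):
cos(A) = (b² + c² − a²)/(2bc) = (37.21 + 240.25 − 118.81)/(2·6.1·15.5) = 158.65/189.1 ≈ 0.838974  ⇒  A ≈ 32.9681°
cos(B) = (a² + c² − b²)/(2ac) = (118.81 + 240.25 − 37.21)/(2·10.9·15.5) = 321.85/337.9 ≈ 0.952501  ⇒  B ≈ 17.7303°
cos(C) = (a² + b² − c²)/(2ab) = (118.81 + 37.21 − 240.25)/(2·10.9·6.1) = -84.23/132.98 ≈ -0.633404  ⇒  C ≈ 129.302°
Check: A + B + C ≈ 180°

A = 32.97°, B = 17.73°, C = 129.3°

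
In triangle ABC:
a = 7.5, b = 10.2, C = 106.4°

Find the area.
Two sides and the included angle (SAS): A = ½·a·b·sin(C) = ½·7.5·10.2·sin(106.4°)
sin(106.4°) ≈ 0.959314
A ≈ ½·76.5·0.959314 = 38.25·0.959314 ≈ 36.6938

Area = 36.69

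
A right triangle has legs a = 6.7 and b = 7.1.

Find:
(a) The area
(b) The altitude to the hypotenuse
(a) The legs are perpendicular, so Area = ½·a·b = ½·6.7·7.1 = ½·47.57 = 23.785
(b) Hypotenuse c = √(a² + b²) = √(44.89 + 50.41) = √95.3 ≈ 9.76217
    Area = ½·c·h_c  ⇒  h_c = 2·Area/c = 47.57/9.76217 ≈ 4.87289

Area = 23.785, h_c = 4.873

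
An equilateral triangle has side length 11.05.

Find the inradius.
r = Area/s with s the semi-perimeter.
Area = (√3/4)·11.05² = (√3/4)·122.1025 ≈ 0.433013·122.1025 ≈ 52.8719
s = 3·11.05/2 = 16.575
r ≈ 52.8719/16.575 ≈ 3.18986
(Equivalently r = side/(2√3) = 11.05/3.4641 ≈ 3.18986.)

r = 3.19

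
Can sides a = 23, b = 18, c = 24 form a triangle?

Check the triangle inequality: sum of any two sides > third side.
a + b vs c: 23 + 18 = 41 > 24  ✓
a + c vs b: 23 + 24 = 47 > 18  ✓
b + c vs a: 18 + 24 = 42 > 23  ✓

Yes, triangle inequality satisfied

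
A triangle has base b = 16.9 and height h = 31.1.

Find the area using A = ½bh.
A = ½·b·h = ½·16.9·31.1 = ½·525.59 = 262.795

Area = 262.795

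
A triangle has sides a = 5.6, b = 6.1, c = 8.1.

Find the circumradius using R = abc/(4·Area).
First find the area with Heron's formula.
s = (5.6 + 6.1 + 8.1)/2 = 9.9
Area = √(s(s−a)(s−b)(s−c)) = √(9.9·4.3·3.8·1.8) ≈ √291.179 ≈ 17.064
abc = 5.6·6.1·8.1 = 276.696
R = abc/(4·Area) ≈ 276.696/(4·17.064) = 276.696/68.2558 ≈ 4.05381

R = 4.054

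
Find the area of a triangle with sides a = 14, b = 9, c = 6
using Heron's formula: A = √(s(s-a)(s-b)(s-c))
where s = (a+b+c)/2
s = (14 + 9 + 6)/2 = 29/2 = 14.5
s − a = 0.5, s − b = 5.5, s − c = 8.5
s(s−a)(s−b)(s−c) = 14.5·0.5·5.5·8.5 = 338.9375
Area = √338.9375 ≈ 18.4103

s = 14.5, Area = 18.41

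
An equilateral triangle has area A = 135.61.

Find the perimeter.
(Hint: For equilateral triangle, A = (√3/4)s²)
A = (√3/4)s²  ⇒  s² = 4A/√3 = 4·135.61/√3 = 542.44/1.73205 ≈ 313.178
s ≈ √313.178 ≈ 17.6968
Perimeter = 3s ≈ 3·17.6968 ≈ 53.0905

Perimeter = 53.09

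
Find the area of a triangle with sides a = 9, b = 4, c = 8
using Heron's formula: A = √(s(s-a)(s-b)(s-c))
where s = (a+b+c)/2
s = (9 + 4 + 8)/2 = 21/2 = 10.5
s − a = 1.5, s − b = 6.5, s − c = 2.5
s(s−a)(s−b)(s−c) = 10.5·1.5·6.5·2.5 = 255.9375
Area = √255.9375 ≈ 15.998

s = 10.5, Area = 16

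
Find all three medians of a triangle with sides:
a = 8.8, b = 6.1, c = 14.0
Median formula: m_a = ½√(2b² + 2c² − a²) (and cyclically). a² = 77.44, b² = 37.21, c² = 196.
m_a = ½√(2·37.21 + 2·196 − 77.44) = ½√388.98 ≈ ½·19.7226 ≈ 9.86129
m_b = ½√(2·77.44 + 2·196 − 37.21) = ½√509.67 ≈ ½·22.5759 ≈ 11.2879
m_c = ½√(2·77.44 + 2·37.21 − 196) = ½√33.3 ≈ ½·5.77062 ≈ 2.88531

m_a = 9.861, m_b = 11.29, m_c = 2.885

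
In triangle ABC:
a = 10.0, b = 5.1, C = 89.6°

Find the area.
Two sides and the included angle (SAS): A = ½·a·b·sin(C) = ½·10.0·5.1·sin(89.6°)
sin(89.6°) ≈ 0.999976
A ≈ ½·51·0.999976 = 25.5·0.999976 ≈ 25.4994

Area = 25.5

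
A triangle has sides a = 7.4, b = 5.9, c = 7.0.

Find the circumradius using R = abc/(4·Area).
First find the area with Heron's formula.
s = (7.4 + 5.9 + 7.0)/2 = 10.15
Area = √(s(s−a)(s−b)(s−c)) = √(10.15·2.75·4.25·3.15) ≈ √373.679 ≈ 19.3308
abc = 7.4·5.9·7.0 = 305.62
R = abc/(4·Area) ≈ 305.62/(4·19.3308) = 305.62/77.3231 ≈ 3.95251

R = 3.953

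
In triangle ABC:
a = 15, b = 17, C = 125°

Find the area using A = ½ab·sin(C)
A = ½·a·b·sin(C) = ½·15·17·sin(125°)
sin(125°) ≈ 0.819152
A ≈ ½·255·0.819152 = 127.5·0.819152 ≈ 104.442

Area = 104.4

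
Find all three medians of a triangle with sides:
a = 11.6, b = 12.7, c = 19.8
Median formula: m_a = ½√(2b² + 2c² − a²) (and cyclically). a² = 134.56, b² = 161.29, c² = 392.04.
m_a = ½√(2·161.29 + 2·392.04 − 134.56) = ½√972.1 ≈ ½·31.1785 ≈ 15.5893
m_b = ½√(2·134.56 + 2·392.04 − 161.29) = ½√891.91 ≈ ½·29.8649 ≈ 14.9324
m_c = ½√(2·134.56 + 2·161.29 − 392.04) = ½√199.66 ≈ ½·14.1301 ≈ 7.06505

m_a = 15.59, m_b = 14.93, m_c = 7.065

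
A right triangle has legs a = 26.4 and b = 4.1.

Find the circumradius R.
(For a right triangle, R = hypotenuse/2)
Hypotenuse c = √(a² + b²) = √(696.96 + 16.81) = √713.77 ≈ 26.7165
R = c/2 ≈ 26.7165/2 ≈ 13.3582

R = 13.36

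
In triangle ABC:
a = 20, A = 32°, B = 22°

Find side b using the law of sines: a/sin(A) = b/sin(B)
a/sin(A) = b/sin(B)  ⇒  b = a·sin(B)/sin(A) = 20·sin(22°)/sin(32°)
sin(22°) ≈ 0.374607, sin(32°) ≈ 0.529919
b ≈ 20·0.374607/0.529919 ≈ 7.49213/0.529919 ≈ 14.1383

b = 14.14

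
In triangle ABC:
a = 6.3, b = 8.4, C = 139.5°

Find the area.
Two sides and the included angle (SAS): A = ½·a·b·sin(C) = ½·6.3·8.4·sin(139.5°)
sin(139.5°) ≈ 0.649448
A ≈ ½·52.92·0.649448 = 26.46·0.649448 ≈ 17.1844

Area = 17.18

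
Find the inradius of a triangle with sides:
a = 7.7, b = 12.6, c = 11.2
r = Area/s where s is the semi-perimeter.
s = (7.7 + 12.6 + 11.2)/2 = 31.5/2 = 15.75
Area = √(s(s−a)(s−b)(s−c)) = √(15.75·8.05·3.15·4.55) ≈ √1817.18 ≈ 42.6284
r ≈ 42.6284/15.75 ≈ 2.70657

r = 2.707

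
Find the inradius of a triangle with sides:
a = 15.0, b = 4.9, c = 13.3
r = Area/s where s is the semi-perimeter.
s = (15.0 + 4.9 + 13.3)/2 = 33.2/2 = 16.6
Area = √(s(s−a)(s−b)(s−c)) = √(16.6·1.6·11.7·3.3) ≈ √1025.48 ≈ 32.0231
r ≈ 32.0231/16.6 ≈ 1.9291

r = 1.929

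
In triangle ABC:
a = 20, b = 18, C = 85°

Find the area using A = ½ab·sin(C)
A = ½·a·b·sin(C) = ½·20·18·sin(85°)
sin(85°) ≈ 0.996195
A ≈ ½·360·0.996195 = 180·0.996195 ≈ 179.315

Area = 179.3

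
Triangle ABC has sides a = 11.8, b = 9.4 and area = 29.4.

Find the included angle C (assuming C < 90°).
Area = ½·a·b·sin(C)  ⇒  sin(C) = 2·Area/(a·b) = 2·29.4/(11.8·9.4) = 58.8/110.92 ≈ 0.530112
C = arcsin(0.530112) ≈ 32.013° (taking the acute solution since C < 90°)

C = 32.01°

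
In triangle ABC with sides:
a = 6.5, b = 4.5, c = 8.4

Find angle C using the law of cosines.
c² = a² + b² − 2ab·cos(C)  ⇒  cos(C) = (a² + b² − c²)/(2ab)
cos(C) = (6.5² + 4.5² − 8.4²)/(2·6.5·4.5) = (42.25 + 20.25 − 70.56)/58.5 = -8.06/58.5 ≈ -0.137778
C = arccos(-0.137778) ≈ 97.9193°

C = 97.92°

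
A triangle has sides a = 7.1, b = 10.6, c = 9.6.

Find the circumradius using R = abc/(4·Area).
First find the area with Heron's formula.
s = (7.1 + 10.6 + 9.6)/2 = 13.65
Area = √(s(s−a)(s−b)(s−c)) = √(13.65·6.55·3.05·4.05) ≈ √1104.41 ≈ 33.2326
abc = 7.1·10.6·9.6 = 722.496
R = abc/(4·Area) ≈ 722.496/(4·33.2326) = 722.496/132.93 ≈ 5.43514

R = 5.435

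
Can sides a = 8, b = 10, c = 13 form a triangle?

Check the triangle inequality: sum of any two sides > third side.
a + b vs c: 8 + 10 = 18 > 13  ✓
a + c vs b: 8 + 13 = 21 > 10  ✓
b + c vs a: 10 + 13 = 23 > 8  ✓

Yes, triangle inequality satisfied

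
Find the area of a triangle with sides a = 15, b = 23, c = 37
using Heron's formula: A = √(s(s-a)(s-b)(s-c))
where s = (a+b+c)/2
s = (15 + 23 + 37)/2 = 75/2 = 37.5
s − a = 22.5, s − b = 14.5, s − c = 0.5
s(s−a)(s−b)(s−c) = 37.5·22.5·14.5·0.5 = 6117.1875
Area = √6117.1875 ≈ 78.2125

s = 37.5, Area = 78.21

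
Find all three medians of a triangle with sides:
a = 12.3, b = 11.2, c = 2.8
Median formula: m_a = ½√(2b² + 2c² − a²) (and cyclically). a² = 151.29, b² = 125.44, c² = 7.84.
m_a = ½√(2·125.44 + 2·7.84 − 151.29) = ½√115.27 ≈ ½·10.7364 ≈ 5.36819
m_b = ½√(2·151.29 + 2·7.84 − 125.44) = ½√192.82 ≈ ½·13.886 ≈ 6.94298
m_c = ½√(2·151.29 + 2·125.44 − 7.84) = ½√545.62 ≈ ½·23.3585 ≈ 11.6793

m_a = 5.368, m_b = 6.943, m_c = 11.68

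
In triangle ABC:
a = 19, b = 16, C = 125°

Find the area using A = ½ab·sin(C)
A = ½·a·b·sin(C) = ½·19·16·sin(125°)
sin(125°) ≈ 0.819152
A ≈ ½·304·0.819152 = 152·0.819152 ≈ 124.511

Area = 124.5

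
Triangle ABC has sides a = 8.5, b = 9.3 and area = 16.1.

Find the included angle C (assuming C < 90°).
Area = ½·a·b·sin(C)  ⇒  sin(C) = 2·Area/(a·b) = 2·16.1/(8.5·9.3) = 32.2/79.05 ≈ 0.407337
C = arcsin(0.407337) ≈ 24.0377° (taking the acute solution since C < 90°)

C = 24.04°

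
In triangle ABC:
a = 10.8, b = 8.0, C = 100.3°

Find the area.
Two sides and the included angle (SAS): A = ½·a·b·sin(C) = ½·10.8·8.0·sin(100.3°)
sin(100.3°) ≈ 0.983885
A ≈ ½·86.4·0.983885 = 43.2·0.983885 ≈ 42.5038

Area = 42.5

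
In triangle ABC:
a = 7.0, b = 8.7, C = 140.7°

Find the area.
Two sides and the included angle (SAS): A = ½·a·b·sin(C) = ½·7.0·8.7·sin(140.7°)
sin(140.7°) ≈ 0.633381
A ≈ ½·60.9·0.633381 = 30.45·0.633381 ≈ 19.2864

Area = 19.29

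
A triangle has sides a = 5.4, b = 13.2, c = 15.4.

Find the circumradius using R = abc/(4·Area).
First find the area with Heron's formula.
s = (5.4 + 13.2 + 15.4)/2 = 17
Area = √(s(s−a)(s−b)(s−c)) = √(17·11.6·3.8·1.6) ≈ √1198.98 ≈ 34.6262
abc = 5.4·13.2·15.4 = 1097.712
R = abc/(4·Area) ≈ 1097.712/(4·34.6262) = 1097.712/138.505 ≈ 7.92544

R = 7.925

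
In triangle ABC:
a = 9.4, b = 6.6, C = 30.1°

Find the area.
Two sides and the included angle (SAS): A = ½·a·b·sin(C) = ½·9.4·6.6·sin(30.1°)
sin(30.1°) ≈ 0.501511
A ≈ ½·62.04·0.501511 = 31.02·0.501511 ≈ 15.5569

Area = 15.56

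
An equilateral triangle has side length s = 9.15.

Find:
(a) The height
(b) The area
(a) The height splits the triangle into two 30-60-90 halves: h = s·√3/2 = 9.15·1.73205/2 ≈ 15.8483/2 ≈ 7.92413
(b) Area = (√3/4)·s² = (√3/4)·9.15² = (√3/4)·83.7225 ≈ 0.433013·83.7225 ≈ 36.2529

Height = 7.924, Area = 36.25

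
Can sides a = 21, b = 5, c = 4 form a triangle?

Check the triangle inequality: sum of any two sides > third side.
a + b vs c: 21 + 5 = 26 > 4  ✓
a + c vs b: 21 + 4 = 25 > 5  ✓
b + c vs a: 5 + 4 = 9 ≤ 21  ✗

No: 5 + 4 = 9 is not > 21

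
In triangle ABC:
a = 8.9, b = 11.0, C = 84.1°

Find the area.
Two sides and the included angle (SAS): A = ½·a·b·sin(C) = ½·8.9·11.0·sin(84.1°)
sin(84.1°) ≈ 0.994703
A ≈ ½·97.9·0.994703 = 48.95·0.994703 ≈ 48.6907

Area = 48.69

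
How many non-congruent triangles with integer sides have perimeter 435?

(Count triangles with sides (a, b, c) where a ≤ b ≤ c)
Let a ≤ b ≤ c with a + b + c = 435. The only binding inequality is a + b > c, i.e. 435 − c > c, so c < 435/2; and c ≥ 435/3 since c is the largest side.
So 145 ≤ c ≤ 217. For each c, b runs from ⌈(435 − c)/2⌉ up to c (then a = 435 − b − c satisfies 1 ≤ a ≤ b automatically), giving c − ⌈(435 − c)/2⌉ + 1 choices.
Summing over c: 1 + 2 + 4 + 5 + … + 107 + 109  (73 terms, c = 145, …, 217) = 3997
Check (closed form: nearest integer to p²/48 for even p, (p+3)²/48 for odd p): (435+3)²/48 = 438²/48 = 191844/48 ≈ 3996.75 → 3997

3997 triangles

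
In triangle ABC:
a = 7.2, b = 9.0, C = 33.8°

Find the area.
Two sides and the included angle (SAS): A = ½·a·b·sin(C) = ½·7.2·9.0·sin(33.8°)
sin(33.8°) ≈ 0.556296
A ≈ ½·64.8·0.556296 = 32.4·0.556296 ≈ 18.024

Area = 18.02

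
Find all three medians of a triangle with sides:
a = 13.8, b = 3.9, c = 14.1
Median formula: m_a = ½√(2b² + 2c² − a²) (and cyclically). a² = 190.44, b² = 15.21, c² = 198.81.
m_a = ½√(2·15.21 + 2·198.81 − 190.44) = ½√237.6 ≈ ½·15.4143 ≈ 7.70714
m_b = ½√(2·190.44 + 2·198.81 − 15.21) = ½√763.29 ≈ ½·27.6277 ≈ 13.8139
m_c = ½√(2·190.44 + 2·15.21 − 198.81) = ½√212.49 ≈ ½·14.577 ≈ 7.28852

m_a = 7.707, m_b = 13.81, m_c = 7.289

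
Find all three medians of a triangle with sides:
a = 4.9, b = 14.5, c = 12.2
Median formula: m_a = ½√(2b² + 2c² − a²) (and cyclically). a² = 24.01, b² = 210.25, c² = 148.84.
m_a = ½√(2·210.25 + 2·148.84 − 24.01) = ½√694.17 ≈ ½·26.3471 ≈ 13.1736
m_b = ½√(2·24.01 + 2·148.84 − 210.25) = ½√135.45 ≈ ½·11.6383 ≈ 5.81915
m_c = ½√(2·24.01 + 2·210.25 − 148.84) = ½√319.68 ≈ ½·17.8796 ≈ 8.9398

m_a = 13.17, m_b = 5.819, m_c = 8.94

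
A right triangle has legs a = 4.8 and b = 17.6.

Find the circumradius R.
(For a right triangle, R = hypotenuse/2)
Hypotenuse c = √(a² + b²) = √(23.04 + 309.76) = √332.8 ≈ 18.2428
R = c/2 ≈ 18.2428/2 ≈ 9.1214

R = 9.121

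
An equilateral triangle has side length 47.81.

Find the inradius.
r = Area/s with s the semi-perimeter.
Area = (√3/4)·47.81² = (√3/4)·2285.7961 ≈ 0.433013·2285.7961 ≈ 989.779
s = 3·47.81/2 = 71.715
r ≈ 989.779/71.715 ≈ 13.8016
(Equivalently r = side/(2√3) = 47.81/3.4641 ≈ 13.8016.)

r = 13.8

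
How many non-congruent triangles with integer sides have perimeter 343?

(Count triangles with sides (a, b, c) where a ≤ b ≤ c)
Let a ≤ b ≤ c with a + b + c = 343. The only binding inequality is a + b > c, i.e. 343 − c > c, so c < 343/2; and c ≥ 343/3 since c is the largest side.
So 115 ≤ c ≤ 171. For each c, b runs from ⌈(343 − c)/2⌉ up to c (then a = 343 − b − c satisfies 1 ≤ a ≤ b automatically), giving c − ⌈(343 − c)/2⌉ + 1 choices.
Summing over c: 2 + 3 + 5 + 6 + … + 84 + 86  (57 terms, c = 115, …, 171) = 2494
Check (closed form: nearest integer to p²/48 for even p, (p+3)²/48 for odd p): (343+3)²/48 = 346²/48 = 119716/48 ≈ 2494.08 → 2494

2494 triangles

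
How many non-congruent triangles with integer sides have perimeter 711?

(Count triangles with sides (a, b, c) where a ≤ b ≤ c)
Let a ≤ b ≤ c with a + b + c = 711. The only binding inequality is a + b > c, i.e. 711 − c > c, so c < 711/2; and c ≥ 711/3 since c is the largest side.
So 237 ≤ c ≤ 355. For each c, b runs from ⌈(711 − c)/2⌉ up to c (then a = 711 − b − c satisfies 1 ≤ a ≤ b automatically), giving c − ⌈(711 − c)/2⌉ + 1 choices.
Summing over c: 1 + 2 + 4 + 5 + … + 176 + 178  (119 terms, c = 237, …, 355) = 10621
Check (closed form: nearest integer to p²/48 for even p, (p+3)²/48 for odd p): (711+3)²/48 = 714²/48 = 509796/48 ≈ 10620.75 → 10621

10621 triangles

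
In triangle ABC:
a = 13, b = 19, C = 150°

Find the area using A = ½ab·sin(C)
A = ½·a·b·sin(C) = ½·13·19·sin(150°)
sin(150°) ≈ 0.5
A ≈ ½·247·0.5 = 123.5·0.5 ≈ 61.75

Area = 61.75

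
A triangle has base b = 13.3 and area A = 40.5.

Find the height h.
A = ½·b·h  ⇒  h = 2A/b = 2·40.5/13.3 = 81/13.3 ≈ 6.09023

h = 6.09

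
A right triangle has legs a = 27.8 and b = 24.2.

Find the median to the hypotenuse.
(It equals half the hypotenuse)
Hypotenuse c = √(a² + b²) = √(772.84 + 585.64) = √1358.48 ≈ 36.8576
Median to hypotenuse = c/2 ≈ 36.8576/2 ≈ 18.4288

Median = 18.43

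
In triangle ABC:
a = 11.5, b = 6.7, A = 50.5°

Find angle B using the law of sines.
a/sin(A) = b/sin(B)  ⇒  sin(B) = b·sin(A)/a = 6.7·sin(50.5°)/11.5
sin(50.5°) ≈ 0.771625
sin(B) ≈ 6.7·0.771625/11.5 ≈ 5.16988/11.5 ≈ 0.449555
B = arcsin(0.449555) ≈ 26.7151°
(Since b ≤ a we need B ≤ A, so the obtuse alternative 180° − 26.7151° ≈ 153.285° is rejected.)

B = 26.72°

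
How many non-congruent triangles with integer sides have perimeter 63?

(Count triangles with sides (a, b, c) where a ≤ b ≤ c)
Let a ≤ b ≤ c with a + b + c = 63. The only binding inequality is a + b > c, i.e. 63 − c > c, so c < 63/2; and c ≥ 63/3 since c is the largest side.
So 21 ≤ c ≤ 31. For each c, b runs from ⌈(63 − c)/2⌉ up to c (then a = 63 − b − c satisfies 1 ≤ a ≤ b automatically), giving c − ⌈(63 − c)/2⌉ + 1 choices.
Summing over c: 1 + 2 + 4 + 5 + 7 + 8 + 10 + 11 + 13 + 14 + 16 = 91
Check (closed form: nearest integer to p²/48 for even p, (p+3)²/48 for odd p): (63+3)²/48 = 66²/48 = 4356/48 ≈ 90.75 → 91

91 triangles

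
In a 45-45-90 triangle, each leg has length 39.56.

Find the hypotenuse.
In a 45-45-90 triangle the sides are in ratio 1 : 1 : √2, so hypotenuse = leg·√2.
Hypotenuse = 39.56·√2 ≈ 39.56·1.41421 ≈ 55.9463

Hypotenuse = 39.56√2 = 55.95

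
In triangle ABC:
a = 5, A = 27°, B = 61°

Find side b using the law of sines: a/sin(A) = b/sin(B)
a/sin(A) = b/sin(B)  ⇒  b = a·sin(B)/sin(A) = 5·sin(61°)/sin(27°)
sin(61°) ≈ 0.87462, sin(27°) ≈ 0.45399
b ≈ 5·0.87462/0.45399 ≈ 4.3731/0.45399 ≈ 9.63258

b = 9.633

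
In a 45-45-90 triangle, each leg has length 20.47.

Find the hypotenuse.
In a 45-45-90 triangle the sides are in ratio 1 : 1 : √2, so hypotenuse = leg·√2.
Hypotenuse = 20.47·√2 ≈ 20.47·1.41421 ≈ 28.949

Hypotenuse = 20.47√2 = 28.95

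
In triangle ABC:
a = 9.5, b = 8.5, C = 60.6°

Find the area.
Two sides and the included angle (SAS): A = ½·a·b·sin(C) = ½·9.5·8.5·sin(60.6°)
sin(60.6°) ≈ 0.871214
A ≈ ½·80.75·0.871214 = 40.375·0.871214 ≈ 35.1753

Area = 35.18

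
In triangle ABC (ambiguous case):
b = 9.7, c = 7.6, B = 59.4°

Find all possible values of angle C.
b/sin(B) = c/sin(C)  ⇒  sin(C) = c·sin(B)/b = 7.6·sin(59.4°)/9.7
sin(59.4°) ≈ 0.860742
sin(C) ≈ 7.6·0.860742/9.7 ≈ 6.54164/9.7 ≈ 0.674396
Candidate 1: C₁ = arcsin(0.674396) ≈ 42.4072°  →  A = 180° − 59.4° − 42.4072° ≈ 78.1928° > 0, valid
Candidate 2: C₂ = 180° − C₁ ≈ 137.593°  →  A = 180° − 59.4° − 137.593° ≈ -16.9928° ≤ 0, not a valid triangle

C = 42.41° (one solution)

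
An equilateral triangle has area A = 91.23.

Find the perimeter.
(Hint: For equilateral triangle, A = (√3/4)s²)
A = (√3/4)s²  ⇒  s² = 4A/√3 = 4·91.23/√3 = 364.92/1.73205 ≈ 210.687
s ≈ √210.687 ≈ 14.515
Perimeter = 3s ≈ 3·14.515 ≈ 43.5451

Perimeter = 43.55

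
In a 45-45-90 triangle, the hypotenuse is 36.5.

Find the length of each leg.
In a 45-45-90 triangle hypotenuse = leg·√2, so leg = hypotenuse/√2.
Leg = 36.5/√2 ≈ 36.5/1.41421 ≈ 25.8094

Each leg = 25.81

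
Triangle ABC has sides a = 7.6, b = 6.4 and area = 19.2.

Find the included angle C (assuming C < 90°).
Area = ½·a·b·sin(C)  ⇒  sin(C) = 2·Area/(a·b) = 2·19.2/(7.6·6.4) = 38.4/48.64 ≈ 0.789474
C = arcsin(0.789474) ≈ 52.1364° (taking the acute solution since C < 90°)

C = 52.14°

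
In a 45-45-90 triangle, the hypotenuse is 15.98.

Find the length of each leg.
In a 45-45-90 triangle hypotenuse = leg·√2, so leg = hypotenuse/√2.
Leg = 15.98/√2 ≈ 15.98/1.41421 ≈ 11.2996

Each leg = 11.3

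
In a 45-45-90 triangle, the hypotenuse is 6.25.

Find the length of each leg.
In a 45-45-90 triangle hypotenuse = leg·√2, so leg = hypotenuse/√2.
Leg = 6.25/√2 ≈ 6.25/1.41421 ≈ 4.41942

Each leg = 4.419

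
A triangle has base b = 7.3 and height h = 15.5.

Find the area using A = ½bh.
A = ½·b·h = ½·7.3·15.5 = ½·113.15 = 56.575

Area = 56.575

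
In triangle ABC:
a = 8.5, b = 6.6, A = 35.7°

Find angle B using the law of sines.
a/sin(A) = b/sin(B)  ⇒  sin(B) = b·sin(A)/a = 6.6·sin(35.7°)/8.5
sin(35.7°) ≈ 0.583541
sin(B) ≈ 6.6·0.583541/8.5 ≈ 3.85137/8.5 ≈ 0.453103
B = arcsin(0.453103) ≈ 26.9429°
(Since b ≤ a we need B ≤ A, so the obtuse alternative 180° − 26.9429° ≈ 153.057° is rejected.)

B = 26.94°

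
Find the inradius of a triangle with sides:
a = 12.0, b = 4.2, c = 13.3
r = Area/s where s is the semi-perimeter.
s = (12.0 + 4.2 + 13.3)/2 = 29.5/2 = 14.75
Area = √(s(s−a)(s−b)(s−c)) = √(14.75·2.75·10.55·1.45) ≈ √620.505 ≈ 24.9099
r ≈ 24.9099/14.75 ≈ 1.68881

r = 1.689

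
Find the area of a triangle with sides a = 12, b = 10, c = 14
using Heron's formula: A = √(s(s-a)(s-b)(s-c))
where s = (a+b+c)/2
s = (12 + 10 + 14)/2 = 36/2 = 18
s − a = 6, s − b = 8, s − c = 4
s(s−a)(s−b)(s−c) = 18·6·8·4 = 3456
Area = √3456 ≈ 58.7878

s = 18.0, Area = 58.79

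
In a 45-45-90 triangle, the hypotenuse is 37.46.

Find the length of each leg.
In a 45-45-90 triangle hypotenuse = leg·√2, so leg = hypotenuse/√2.
Leg = 37.46/√2 ≈ 37.46/1.41421 ≈ 26.4882

Each leg = 26.49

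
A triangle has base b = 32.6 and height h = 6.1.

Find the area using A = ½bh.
A = ½·b·h = ½·32.6·6.1 = ½·198.86 = 99.43

Area = 99.43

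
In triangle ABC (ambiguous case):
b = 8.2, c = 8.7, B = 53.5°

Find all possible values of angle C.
b/sin(B) = c/sin(C)  ⇒  sin(C) = c·sin(B)/b = 8.7·sin(53.5°)/8.2
sin(53.5°) ≈ 0.803857
sin(C) ≈ 8.7·0.803857/8.2 ≈ 6.99355/8.2 ≈ 0.852873
Candidate 1: C₁ = arcsin(0.852873) ≈ 58.5255°  →  A = 180° − 53.5° − 58.5255° ≈ 67.9745° > 0, valid
Candidate 2: C₂ = 180° − C₁ ≈ 121.475°  →  A = 180° − 53.5° − 121.475° ≈ 5.02549° > 0, valid

C = 58.53° or C = 121.5° (two solutions)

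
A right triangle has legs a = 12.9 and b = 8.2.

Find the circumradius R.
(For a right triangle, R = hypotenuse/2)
Hypotenuse c = √(a² + b²) = √(166.41 + 67.24) = √233.65 ≈ 15.2856
R = c/2 ≈ 15.2856/2 ≈ 7.64281

R = 7.643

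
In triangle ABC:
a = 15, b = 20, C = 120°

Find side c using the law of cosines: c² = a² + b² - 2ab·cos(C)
c² = 15² + 20² − 2·15·20·cos(120°)
cos(120°) ≈ -0.5
c² ≈ 225 + 400 − 600·(-0.5) ≈ 625 + 300 ≈ 925
c ≈ √925 ≈ 30.4138

c = 30.41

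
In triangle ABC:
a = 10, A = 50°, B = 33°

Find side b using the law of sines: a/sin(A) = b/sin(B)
a/sin(A) = b/sin(B)  ⇒  b = a·sin(B)/sin(A) = 10·sin(33°)/sin(50°)
sin(33°) ≈ 0.544639, sin(50°) ≈ 0.766044
b ≈ 10·0.544639/0.766044 ≈ 5.44639/0.766044 ≈ 7.10976

b = 7.11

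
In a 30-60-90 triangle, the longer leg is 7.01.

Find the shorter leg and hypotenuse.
In a 30-60-90 triangle the sides are in ratio 1 : √3 : 2, so short leg = long leg/√3 and hypotenuse = 2·(short leg).
Short leg = 7.01/√3 ≈ 7.01/1.73205 ≈ 4.04723
Hypotenuse = 2·4.04723 ≈ 8.09445

Short leg = 4.047, Hypotenuse = 8.094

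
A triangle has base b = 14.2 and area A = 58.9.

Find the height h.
A = ½·b·h  ⇒  h = 2A/b = 2·58.9/14.2 = 117.8/14.2 ≈ 8.29577

h = 8.296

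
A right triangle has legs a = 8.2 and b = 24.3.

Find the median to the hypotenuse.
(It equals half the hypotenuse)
Hypotenuse c = √(a² + b²) = √(67.24 + 590.49) = √657.73 ≈ 25.6462
Median to hypotenuse = c/2 ≈ 25.6462/2 ≈ 12.8231

Median = 12.82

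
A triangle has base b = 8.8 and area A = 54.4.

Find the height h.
A = ½·b·h  ⇒  h = 2A/b = 2·54.4/8.8 = 108.8/8.8 ≈ 12.3636

h = 12.36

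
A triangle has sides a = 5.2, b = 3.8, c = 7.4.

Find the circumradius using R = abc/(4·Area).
First find the area with Heron's formula.
s = (5.2 + 3.8 + 7.4)/2 = 8.2
Area = √(s(s−a)(s−b)(s−c)) = √(8.2·3·4.4·0.8) ≈ √86.592 ≈ 9.30548
abc = 5.2·3.8·7.4 = 146.224
R = abc/(4·Area) ≈ 146.224/(4·9.30548) = 146.224/37.2219 ≈ 3.92844

R = 3.928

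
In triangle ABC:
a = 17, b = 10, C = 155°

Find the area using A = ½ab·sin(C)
A = ½·a·b·sin(C) = ½·17·10·sin(155°)
sin(155°) ≈ 0.422618
A ≈ ½·170·0.422618 = 85·0.422618 ≈ 35.9226

Area = 35.92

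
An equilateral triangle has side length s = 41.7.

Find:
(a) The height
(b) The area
(a) The height splits the triangle into two 30-60-90 halves: h = s·√3/2 = 41.7·1.73205/2 ≈ 72.2265/2 ≈ 36.1133
(b) Area = (√3/4)·s² = (√3/4)·41.7² = (√3/4)·1738.89 ≈ 0.433013·1738.89 ≈ 752.961

Height = 36.11, Area = 753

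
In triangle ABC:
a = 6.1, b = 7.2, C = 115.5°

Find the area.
Two sides and the included angle (SAS): A = ½·a·b·sin(C) = ½·6.1·7.2·sin(115.5°)
sin(115.5°) ≈ 0.902585
A ≈ ½·43.92·0.902585 = 21.96·0.902585 ≈ 19.8208

Area = 19.82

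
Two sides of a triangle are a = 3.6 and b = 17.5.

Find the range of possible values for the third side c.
Triangle inequality: |a − b| < c < a + b
|a − b| = |3.6 − 17.5| = 13.9
a + b = 3.6 + 17.5 = 21.1

13.9 < c < 21.1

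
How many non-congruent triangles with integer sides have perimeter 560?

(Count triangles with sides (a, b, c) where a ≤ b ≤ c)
Let a ≤ b ≤ c with a + b + c = 560. The only binding inequality is a + b > c, i.e. 560 − c > c, so c < 560/2; and c ≥ 560/3 since c is the largest side.
So 187 ≤ c ≤ 279. For each c, b runs from ⌈(560 − c)/2⌉ up to c (then a = 560 − b − c satisfies 1 ≤ a ≤ b automatically), giving c − ⌈(560 − c)/2⌉ + 1 choices.
Summing over c: 1 + 3 + 4 + 6 + … + 138 + 139  (93 terms, c = 187, …, 279) = 6533
Check (closed form: nearest integer to p²/48 for even p, (p+3)²/48 for odd p): 560²/48 = 313600/48 ≈ 6533.33 → 6533

6533 triangles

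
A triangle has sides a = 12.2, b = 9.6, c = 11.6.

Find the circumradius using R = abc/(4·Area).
First find the area with Heron's formula.
s = (12.2 + 9.6 + 11.6)/2 = 16.7
Area = √(s(s−a)(s−b)(s−c)) = √(16.7·4.5·7.1·5.1) ≈ √2721.18 ≈ 52.1649
abc = 12.2·9.6·11.6 = 1358.592
R = abc/(4·Area) ≈ 1358.592/(4·52.1649) = 1358.592/208.66 ≈ 6.51104

R = 6.511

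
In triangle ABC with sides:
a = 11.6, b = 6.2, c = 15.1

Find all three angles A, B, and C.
Law of cosines for each angle (a² = 134.56, b² = 38.44, c² = 228.01):
cos(A) = (b² + c² − a²)/(2bc) = (38.44 + 228.01 − 134.56)/(2·6.2·15.1) = 131.89/187.24 ≈ 0.70439  ⇒  A ≈ 45.2197°
cos(B) = (a² + c² − b²)/(2ac) = (134.56 + 228.01 − 38.44)/(2·11.6·15.1) = 324.13/350.32 ≈ 0.92524  ⇒  B ≈ 22.2955°
cos(C) = (a² + b² − c²)/(2ab) = (134.56 + 38.44 − 228.01)/(2·11.6·6.2) = -55.01/143.84 ≈ -0.382439  ⇒  C ≈ 112.485°
Check: A + B + C ≈ 180°

A = 45.22°, B = 22.3°, C = 112.5°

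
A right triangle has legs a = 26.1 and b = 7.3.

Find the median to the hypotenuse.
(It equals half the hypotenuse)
Hypotenuse c = √(a² + b²) = √(681.21 + 53.29) = √734.5 ≈ 27.1017
Median to hypotenuse = c/2 ≈ 27.1017/2 ≈ 13.5508

Median = 13.55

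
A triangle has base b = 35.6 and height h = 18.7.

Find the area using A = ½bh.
A = ½·b·h = ½·35.6·18.7 = ½·665.72 = 332.86

Area = 332.86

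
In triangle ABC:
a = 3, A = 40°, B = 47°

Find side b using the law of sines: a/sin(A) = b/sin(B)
a/sin(A) = b/sin(B)  ⇒  b = a·sin(B)/sin(A) = 3·sin(47°)/sin(40°)
sin(47°) ≈ 0.731354, sin(40°) ≈ 0.642788
b ≈ 3·0.731354/0.642788 ≈ 2.19406/0.642788 ≈ 3.41335

b = 3.413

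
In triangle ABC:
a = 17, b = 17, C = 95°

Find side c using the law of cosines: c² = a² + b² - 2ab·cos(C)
c² = 17² + 17² − 2·17·17·cos(95°)
cos(95°) ≈ -0.0871557
c² ≈ 289 + 289 − 578·(-0.0871557) ≈ 578 + 50.376 ≈ 628.376
c ≈ √628.376 ≈ 25.0674

c = 25.07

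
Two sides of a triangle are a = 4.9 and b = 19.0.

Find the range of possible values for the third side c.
Triangle inequality: |a − b| < c < a + b
|a − b| = |4.9 − 19.0| = 14.1
a + b = 4.9 + 19.0 = 23.9

14.1 < c < 23.9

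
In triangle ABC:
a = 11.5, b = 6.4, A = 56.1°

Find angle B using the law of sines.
a/sin(A) = b/sin(B)  ⇒  sin(B) = b·sin(A)/a = 6.4·sin(56.1°)/11.5
sin(56.1°) ≈ 0.830012
sin(B) ≈ 6.4·0.830012/11.5 ≈ 5.31208/11.5 ≈ 0.46192
B = arcsin(0.46192) ≈ 27.5111°
(Since b ≤ a we need B ≤ A, so the obtuse alternative 180° − 27.5111° ≈ 152.489° is rejected.)

B = 27.51°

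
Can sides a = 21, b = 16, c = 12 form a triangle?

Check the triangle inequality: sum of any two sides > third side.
a + b vs c: 21 + 16 = 37 > 12  ✓
a + c vs b: 21 + 12 = 33 > 16  ✓
b + c vs a: 16 + 12 = 28 > 21  ✓

Yes, triangle inequality satisfied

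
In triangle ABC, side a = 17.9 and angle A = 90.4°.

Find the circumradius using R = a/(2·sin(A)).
R = a/(2·sin(A)) = 17.9/(2·sin(90.4°))
sin(90.4°) ≈ 0.999976
R ≈ 17.9/(2·0.999976) = 17.9/1.99995 ≈ 8.95022

R = 8.95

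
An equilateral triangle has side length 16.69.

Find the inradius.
r = Area/s with s the semi-perimeter.
Area = (√3/4)·16.69² = (√3/4)·278.5561 ≈ 0.433013·278.5561 ≈ 120.618
s = 3·16.69/2 = 25.035
r ≈ 120.618/25.035 ≈ 4.81799
(Equivalently r = side/(2√3) = 16.69/3.4641 ≈ 4.81799.)

r = 4.818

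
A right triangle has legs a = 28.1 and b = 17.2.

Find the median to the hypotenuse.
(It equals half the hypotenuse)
Hypotenuse c = √(a² + b²) = √(789.61 + 295.84) = √1085.45 ≈ 32.9462
Median to hypotenuse = c/2 ≈ 32.9462/2 ≈ 16.4731

Median = 16.47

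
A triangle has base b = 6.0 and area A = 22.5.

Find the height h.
A = ½·b·h  ⇒  h = 2A/b = 2·22.5/6.0 = 45/6.0 ≈ 7.5

h = 7.5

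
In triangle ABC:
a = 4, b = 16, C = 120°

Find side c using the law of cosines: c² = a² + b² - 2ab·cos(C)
c² = 4² + 16² − 2·4·16·cos(120°)
cos(120°) ≈ -0.5
c² ≈ 16 + 256 − 128·(-0.5) ≈ 272 + 64 ≈ 336
c ≈ √336 ≈ 18.3303

c = 18.33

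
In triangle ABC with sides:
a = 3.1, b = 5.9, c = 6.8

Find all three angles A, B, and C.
Law of cosines for each angle (a² = 9.61, b² = 34.81, c² = 46.24):
cos(A) = (b² + c² − a²)/(2bc) = (34.81 + 46.24 − 9.61)/(2·5.9·6.8) = 71.44/80.24 ≈ 0.890329  ⇒  A ≈ 27.0854°
cos(B) = (a² + c² − b²)/(2ac) = (9.61 + 46.24 − 34.81)/(2·3.1·6.8) = 21.04/42.16 ≈ 0.499051  ⇒  B ≈ 60.0628°
cos(C) = (a² + b² − c²)/(2ab) = (9.61 + 34.81 − 46.24)/(2·3.1·5.9) = -1.82/36.58 ≈ -0.049754  ⇒  C ≈ 92.8519°
Check: A + B + C ≈ 180°

A = 27.09°, B = 60.06°, C = 92.85°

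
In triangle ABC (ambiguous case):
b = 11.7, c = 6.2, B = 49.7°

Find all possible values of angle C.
b/sin(B) = c/sin(C)  ⇒  sin(C) = c·sin(B)/b = 6.2·sin(49.7°)/11.7
sin(49.7°) ≈ 0.762668
sin(C) ≈ 6.2·0.762668/11.7 ≈ 4.72854/11.7 ≈ 0.404149
Candidate 1: C₁ = arcsin(0.404149) ≈ 23.8378°  →  A = 180° − 49.7° − 23.8378° ≈ 106.462° > 0, valid
Candidate 2: C₂ = 180° − C₁ ≈ 156.162°  →  A = 180° − 49.7° − 156.162° ≈ -25.8622° ≤ 0, not a valid triangle

C = 23.84° (one solution)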